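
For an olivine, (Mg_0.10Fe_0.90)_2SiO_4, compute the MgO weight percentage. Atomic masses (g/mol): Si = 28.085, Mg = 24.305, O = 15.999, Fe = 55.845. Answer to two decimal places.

Molar mass of (Mg_0.10Fe_0.90)_2SiO_4 = 0.20×24.305 + 1.80×55.845 + 1×28.085 + 4×15.999 = 197.463 g/mol.
Each formula unit contains 0.20 Mg, equivalent to 0.20/1 = 0.2000 mol MgO.
M(MgO) = 1×24.305 + 1×15.999 = 40.304 g/mol.
Mass of MgO per formula unit = 0.2000 × 40.304 = 8.061 g.
MgO wt% = 8.061 / 197.463 × 100 = 4.08%.

4.08 wt%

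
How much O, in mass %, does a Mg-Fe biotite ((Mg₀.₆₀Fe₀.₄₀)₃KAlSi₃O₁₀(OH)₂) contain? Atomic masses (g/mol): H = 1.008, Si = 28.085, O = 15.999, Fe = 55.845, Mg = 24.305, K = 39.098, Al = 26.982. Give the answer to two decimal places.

42.19 mass %

Formula mass = 1.80×24.305 + 1.20×55.845 + 1×39.098 + 1×26.982 + 3×28.085 + 12×15.999 + 2×1.008 = 455.102 g/mol, of which 191.988 g is O.
So O makes up 191.988/455.102 = 0.4219 of the mass, i.e. 42.19%.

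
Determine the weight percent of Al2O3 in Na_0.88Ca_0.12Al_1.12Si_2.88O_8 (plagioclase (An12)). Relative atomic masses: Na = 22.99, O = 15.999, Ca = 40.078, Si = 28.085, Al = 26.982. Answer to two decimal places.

M(Na_0.88Ca_0.12Al_1.12Si_2.88O_8) = 264.137 g/mol; M(Al2O3) = 101.961 g/mol.
Moles Al2O3 per formula unit = 1.12 Al ÷ 2 = 0.5600.
Al2O3 fraction = (0.5600 × 101.961) / 264.137 = 57.098/264.137 = 0.2162.

21.62 wt%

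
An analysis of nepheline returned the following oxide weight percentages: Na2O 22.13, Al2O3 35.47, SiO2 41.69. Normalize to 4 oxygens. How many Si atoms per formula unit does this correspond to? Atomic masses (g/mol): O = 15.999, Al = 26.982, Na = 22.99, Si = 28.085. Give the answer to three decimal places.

22.13 wt% Na2O ÷ 61.979 g/mol = 0.35706 mol, giving 0.71412 Na and 0.35706 O.
35.47 wt% Al2O3 ÷ 101.961 g/mol = 0.34788 mol, giving 0.69576 Al and 1.04364 O.
41.69 wt% SiO2 ÷ 60.083 g/mol = 0.69387 mol, giving 0.69387 Si and 1.38774 O.
Oxygen sums to 2.78844; scaling by 4/2.78844 = 1.43449 puts the formula on 4 O.
Si: 0.69387 × 1.43449 = 0.995 atoms per formula unit.

0.995 Si apfu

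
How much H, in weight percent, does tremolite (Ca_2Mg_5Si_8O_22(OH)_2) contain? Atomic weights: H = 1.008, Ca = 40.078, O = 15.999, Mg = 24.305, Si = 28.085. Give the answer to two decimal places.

0.25 weight percent

Molar mass of Ca_2Mg_5Si_8O_22(OH)_2: 2·40.078 + 5·24.305 + 8·28.085 + 24·15.999 + 2·1.008 = 812.353 g/mol.
Mass of H per formula unit: 2 × 1.008 = 2.016 g.
Weight fraction H = 2.016 / 812.353 = 0.0025.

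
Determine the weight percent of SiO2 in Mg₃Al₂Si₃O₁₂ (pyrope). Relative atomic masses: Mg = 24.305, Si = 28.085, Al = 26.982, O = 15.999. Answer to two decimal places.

44.71 wt%

Molar mass of Mg₃Al₂Si₃O₁₂ = 3·24.305 + 2·26.982 + 3·28.085 + 12·15.999 = 403.122 g/mol.
Each formula unit contains 3 Si, equivalent to 3/1 = 3.0000 mol SiO2.
M(SiO2) = 1×28.085 + 2×15.999 = 60.083 g/mol.
Mass of SiO2 per formula unit = 3.0000 × 60.083 = 180.249 g.
SiO2 wt% = 180.249 / 403.122 × 100 = 44.71%.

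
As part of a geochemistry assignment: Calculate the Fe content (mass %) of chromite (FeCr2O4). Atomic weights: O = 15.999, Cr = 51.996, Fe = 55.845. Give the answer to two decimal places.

24.95 mass %

M(FeCr2O4) = 223.833 g/mol.
Fe contributes 1 × 55.845 = 55.845 g per mole.
55.845/223.833 = 0.2495 → 24.95%.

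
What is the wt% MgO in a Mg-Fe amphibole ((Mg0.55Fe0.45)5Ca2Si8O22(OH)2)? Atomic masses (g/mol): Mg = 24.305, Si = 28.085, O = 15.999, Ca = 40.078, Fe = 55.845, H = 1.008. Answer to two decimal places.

12.55 wt%

Molar mass of (Mg0.55Fe0.45)5Ca2Si8O22(OH)2 = 2.75·24.305 + 2.25·55.845 + 2·40.078 + 8·28.085 + 24·15.999 + 2·1.008 = 883.318 g/mol.
Each formula unit contains 2.75 Mg, equivalent to 2.75/1 = 2.7500 mol MgO.
M(MgO) = 1×24.305 + 1×15.999 = 40.304 g/mol.
Mass of MgO per formula unit = 2.7500 × 40.304 = 110.836 g.
MgO wt% = 110.836 / 883.318 × 100 = 12.55%.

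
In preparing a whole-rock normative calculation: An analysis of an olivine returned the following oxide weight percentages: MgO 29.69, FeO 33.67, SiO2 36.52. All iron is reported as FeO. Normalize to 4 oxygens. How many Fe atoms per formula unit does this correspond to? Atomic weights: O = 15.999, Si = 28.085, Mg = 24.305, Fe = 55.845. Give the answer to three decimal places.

MgO: 29.69/40.304 = 0.73665 mol → 0.73665 mol Mg, 0.73665 mol O.
FeO: 33.67/71.844 = 0.46865 mol → 0.46865 mol Fe, 0.46865 mol O.
SiO2: 36.52/60.083 = 0.60783 mol → 0.60783 mol Si, 1.21566 mol O.
Total oxygen = 2.42096 mol. Normalization factor = 4/2.42096 = 1.65224.
Fe per 4 O = 0.46865 × 1.65224 = 0.774.

0.774 Fe apfu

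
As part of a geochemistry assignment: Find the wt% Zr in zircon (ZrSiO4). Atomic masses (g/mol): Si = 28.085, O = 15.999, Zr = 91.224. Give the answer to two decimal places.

49.77 weight percent

Molar mass of ZrSiO4: 1×91.224 + 1×28.085 + 4×15.999 = 183.305 g/mol.
Mass of Zr per formula unit: 1 × 91.224 = 91.224 g.
Weight fraction Zr = 91.224 / 183.305 = 0.4977.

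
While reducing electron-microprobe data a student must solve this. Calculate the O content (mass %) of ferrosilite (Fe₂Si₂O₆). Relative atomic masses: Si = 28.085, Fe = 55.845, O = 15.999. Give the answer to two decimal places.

36.38 mass %

Formula mass = 2·55.845 + 2·28.085 + 6·15.999 = 263.854 g/mol, of which 95.994 g is O.
So O makes up 95.994/263.854 = 0.3638 of the mass, i.e. 36.38%.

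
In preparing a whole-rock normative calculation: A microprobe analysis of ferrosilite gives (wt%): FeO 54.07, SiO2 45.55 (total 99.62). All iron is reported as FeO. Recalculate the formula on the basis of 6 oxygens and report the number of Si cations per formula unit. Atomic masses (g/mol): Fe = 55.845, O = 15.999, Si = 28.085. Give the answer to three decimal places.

2.005 Si apfu

FeO: 54.07/71.844 = 0.75260 mol → 0.75260 mol Fe, 0.75260 mol O.
SiO2: 45.55/60.083 = 0.75812 mol → 0.75812 mol Si, 1.51624 mol O.
Total oxygen = 2.26884 mol. Normalization factor = 6/2.26884 = 2.64452.
Si per 6 O = 0.75812 × 2.64452 = 2.005.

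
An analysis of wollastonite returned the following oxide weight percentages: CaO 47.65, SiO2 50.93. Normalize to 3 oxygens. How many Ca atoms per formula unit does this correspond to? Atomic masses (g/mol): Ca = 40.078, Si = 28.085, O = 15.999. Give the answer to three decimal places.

1.002 Ca apfu

CaO: 47.65/56.077 = 0.84972 mol → 0.84972 mol Ca, 0.84972 mol O.
SiO2: 50.93/60.083 = 0.84766 mol → 0.84766 mol Si, 1.69532 mol O.
Total oxygen = 2.54504 mol. Normalization factor = 3/2.54504 = 1.17876.
Ca per 3 O = 0.84972 × 1.17876 = 1.002.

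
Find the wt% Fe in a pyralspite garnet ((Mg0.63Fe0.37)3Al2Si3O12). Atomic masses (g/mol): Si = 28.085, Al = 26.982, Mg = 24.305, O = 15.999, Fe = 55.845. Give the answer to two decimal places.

14.15 mass %

Molar mass of (Mg0.63Fe0.37)3Al2Si3O12: 1.89*24.305 + 1.11*55.845 + 2*26.982 + 3*28.085 + 12*15.999 = 438.131 g/mol.
Mass of Fe per formula unit: 1.11 × 55.845 = 61.988 g.
Weight fraction Fe = 61.988 / 438.131 = 0.1415.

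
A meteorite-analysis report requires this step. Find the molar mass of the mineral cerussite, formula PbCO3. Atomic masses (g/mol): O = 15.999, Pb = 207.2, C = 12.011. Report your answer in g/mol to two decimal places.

The formula mass is the sum 1*207.2 + 1*12.011 + 3*15.999.

267.21 g/mol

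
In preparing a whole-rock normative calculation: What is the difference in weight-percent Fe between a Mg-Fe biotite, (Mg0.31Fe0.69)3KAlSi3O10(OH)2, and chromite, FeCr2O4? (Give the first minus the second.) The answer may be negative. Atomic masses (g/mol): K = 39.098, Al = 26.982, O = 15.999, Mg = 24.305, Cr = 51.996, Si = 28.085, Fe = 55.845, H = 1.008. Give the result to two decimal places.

First mineral: 115.599 g Fe in 482.542 g formula = 23.96 wt% Fe.
Second mineral: 55.845 g Fe in 223.833 g formula = 24.95 wt% Fe.
23.96% − 24.95% gives a difference of -0.99 percentage points.

-0.99 percentage points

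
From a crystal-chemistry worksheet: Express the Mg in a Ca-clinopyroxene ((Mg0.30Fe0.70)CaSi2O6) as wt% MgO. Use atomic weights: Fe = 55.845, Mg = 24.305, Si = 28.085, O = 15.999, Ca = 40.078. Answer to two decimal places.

Molar mass of (Mg0.30Fe0.70)CaSi2O6 = 0.30·24.305 + 0.70·55.845 + 1·40.078 + 2·28.085 + 6·15.999 = 238.625 g/mol.
Each formula unit contains 0.30 Mg, equivalent to 0.30/1 = 0.3000 mol MgO.
M(MgO) = 1×24.305 + 1×15.999 = 40.304 g/mol.
Mass of MgO per formula unit = 0.3000 × 40.304 = 12.091 g.
MgO wt% = 12.091 / 238.625 × 100 = 5.07%.

5.07 wt%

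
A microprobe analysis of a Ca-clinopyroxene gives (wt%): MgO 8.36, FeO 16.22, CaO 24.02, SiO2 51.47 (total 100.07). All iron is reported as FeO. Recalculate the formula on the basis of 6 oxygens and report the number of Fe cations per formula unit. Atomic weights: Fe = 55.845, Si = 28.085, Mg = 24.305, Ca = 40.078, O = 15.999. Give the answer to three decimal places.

0.526 Fe apfu

MgO: 8.36/40.304 = 0.20742 mol → 0.20742 mol Mg, 0.20742 mol O.
FeO: 16.22/71.844 = 0.22577 mol → 0.22577 mol Fe, 0.22577 mol O.
CaO: 24.02/56.077 = 0.42834 mol → 0.42834 mol Ca, 0.42834 mol O.
SiO2: 51.47/60.083 = 0.85665 mol → 0.85665 mol Si, 1.71330 mol O.
Total oxygen = 2.57483 mol. Normalization factor = 6/2.57483 = 2.33025.
Fe per 6 O = 0.22577 × 2.33025 = 0.526.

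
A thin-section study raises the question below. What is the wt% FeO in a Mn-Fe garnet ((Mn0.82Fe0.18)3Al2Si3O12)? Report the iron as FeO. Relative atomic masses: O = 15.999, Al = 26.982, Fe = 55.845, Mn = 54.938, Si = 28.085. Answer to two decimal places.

M((Mn0.82Fe0.18)3Al2Si3O12) = 495.511 g/mol; M(FeO) = 71.844 g/mol.
Moles FeO per formula unit = 0.54 Fe ÷ 1 = 0.5400.
FeO fraction = (0.5400 × 71.844) / 495.511 = 38.796/495.511 = 0.0783.

7.83 wt%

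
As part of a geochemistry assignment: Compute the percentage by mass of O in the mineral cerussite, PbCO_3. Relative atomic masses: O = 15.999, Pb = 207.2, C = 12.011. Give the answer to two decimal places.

17.96 weight percent

M(PbCO_3) = 267.208 g/mol.
O contributes 3 × 15.999 = 47.997 g per mole.
47.997/267.208 = 0.1796 → 17.96%.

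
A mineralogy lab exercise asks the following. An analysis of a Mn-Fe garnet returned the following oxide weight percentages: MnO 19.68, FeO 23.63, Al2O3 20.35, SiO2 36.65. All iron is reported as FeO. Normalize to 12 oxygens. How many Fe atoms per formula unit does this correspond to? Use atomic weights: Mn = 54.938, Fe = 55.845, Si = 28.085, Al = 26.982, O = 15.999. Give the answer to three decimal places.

MnO (M=70.937): mol = 0.27743; Mn = 0.27743, O = 0.27743.
FeO (M=71.844): mol = 0.32891; Fe = 0.32891, O = 0.32891.
Al2O3 (M=101.961): mol = 0.19959; Al = 0.39918, O = 0.59877.
SiO2 (M=60.083): mol = 0.60999; Si = 0.60999, O = 1.21998.
ΣO = 2.42509; factor = 12/ΣO = 4.94827.
Fe apfu = 0.32891 × 4.94827 = 1.628.

1.628 Fe apfu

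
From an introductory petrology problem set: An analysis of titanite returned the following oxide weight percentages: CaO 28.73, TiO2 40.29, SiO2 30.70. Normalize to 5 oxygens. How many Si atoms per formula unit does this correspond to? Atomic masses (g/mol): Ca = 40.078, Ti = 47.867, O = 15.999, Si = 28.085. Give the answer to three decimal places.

1.005 Si apfu

28.73 wt% CaO ÷ 56.077 g/mol = 0.51233 mol, giving 0.51233 Ca and 0.51233 O.
40.29 wt% TiO2 ÷ 79.865 g/mol = 0.50448 mol, giving 0.50448 Ti and 1.00896 O.
30.70 wt% SiO2 ÷ 60.083 g/mol = 0.51096 mol, giving 0.51096 Si and 1.02192 O.
Oxygen sums to 2.54321; scaling by 5/2.54321 = 1.96602 puts the formula on 5 O.
Si: 0.51096 × 1.96602 = 1.005 atoms per formula unit.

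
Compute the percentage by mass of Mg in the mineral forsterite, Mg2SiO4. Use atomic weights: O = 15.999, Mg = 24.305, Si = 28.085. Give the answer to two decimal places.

34.55 mass %

M(Mg2SiO4) = 140.691 g/mol.
Mg contributes 2 × 24.305 = 48.610 g per mole.
48.610/140.691 = 0.3455 → 34.55%.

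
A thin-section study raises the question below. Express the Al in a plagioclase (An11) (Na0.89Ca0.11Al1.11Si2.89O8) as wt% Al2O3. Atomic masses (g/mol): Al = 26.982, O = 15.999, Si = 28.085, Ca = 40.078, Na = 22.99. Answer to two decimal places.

M(Na0.89Ca0.11Al1.11Si2.89O8) = 263.977 g/mol; M(Al2O3) = 101.961 g/mol.
Moles Al2O3 per formula unit = 1.11 Al ÷ 2 = 0.5550.
Al2O3 fraction = (0.5550 × 101.961) / 263.977 = 56.588/263.977 = 0.2144.

21.44 wt%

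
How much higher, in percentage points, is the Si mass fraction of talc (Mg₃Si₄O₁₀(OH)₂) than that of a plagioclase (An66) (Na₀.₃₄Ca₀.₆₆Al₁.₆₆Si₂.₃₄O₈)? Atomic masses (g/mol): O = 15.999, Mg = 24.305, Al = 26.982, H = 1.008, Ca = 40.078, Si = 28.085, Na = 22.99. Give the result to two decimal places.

M(Mg₃Si₄O₁₀(OH)₂) = 379.259 g/mol, so wt% Si = 112.340/379.259 × 100 = 29.62%.
M(Na₀.₃₄Ca₀.₆₆Al₁.₆₆Si₂.₃₄O₈) = 272.769 g/mol, so wt% Si = 65.719/272.769 × 100 = 24.09%.
29.62 − 24.09 = 5.53 pp.

5.53 percentage points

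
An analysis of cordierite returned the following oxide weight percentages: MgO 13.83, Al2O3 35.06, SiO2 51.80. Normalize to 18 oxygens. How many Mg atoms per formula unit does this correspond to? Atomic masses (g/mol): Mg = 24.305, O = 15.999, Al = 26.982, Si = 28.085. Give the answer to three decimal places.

MgO: 13.83/40.304 = 0.34314 mol → 0.34314 mol Mg, 0.34314 mol O.
Al2O3: 35.06/101.961 = 0.34386 mol → 0.68772 mol Al, 1.03158 mol O.
SiO2: 51.80/60.083 = 0.86214 mol → 0.86214 mol Si, 1.72428 mol O.
Total oxygen = 3.09900 mol. Normalization factor = 18/3.09900 = 5.80833.
Mg per 18 O = 0.34314 × 5.80833 = 1.993.

1.993 Mg apfu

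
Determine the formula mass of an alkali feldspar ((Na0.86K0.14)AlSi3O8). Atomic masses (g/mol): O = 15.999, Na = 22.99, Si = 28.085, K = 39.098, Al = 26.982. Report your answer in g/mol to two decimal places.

264.47 g/mol

M = 0.86·22.99 + 0.14·39.098 + 1·26.982 + 3·28.085 + 8·15.999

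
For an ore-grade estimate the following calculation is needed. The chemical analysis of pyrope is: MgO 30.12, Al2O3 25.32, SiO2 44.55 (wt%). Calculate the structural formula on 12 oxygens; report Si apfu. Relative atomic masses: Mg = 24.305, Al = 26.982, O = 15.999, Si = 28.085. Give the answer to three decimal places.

MgO (M=40.304): mol = 0.74732; Mg = 0.74732, O = 0.74732.
Al2O3 (M=101.961): mol = 0.24833; Al = 0.49666, O = 0.74499.
SiO2 (M=60.083): mol = 0.74147; Si = 0.74147, O = 1.48294.
ΣO = 2.97525; factor = 12/ΣO = 4.03327.
Si apfu = 0.74147 × 4.03327 = 2.991.

2.991 Si apfu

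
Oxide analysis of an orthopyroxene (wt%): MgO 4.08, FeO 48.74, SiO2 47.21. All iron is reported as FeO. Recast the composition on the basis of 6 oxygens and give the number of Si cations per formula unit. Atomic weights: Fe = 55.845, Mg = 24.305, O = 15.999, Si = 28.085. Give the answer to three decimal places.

2.005 Si apfu

4.08 wt% MgO ÷ 40.304 g/mol = 0.10123 mol, giving 0.10123 Mg and 0.10123 O.
48.74 wt% FeO ÷ 71.844 g/mol = 0.67841 mol, giving 0.67841 Fe and 0.67841 O.
47.21 wt% SiO2 ÷ 60.083 g/mol = 0.78575 mol, giving 0.78575 Si and 1.57150 O.
Oxygen sums to 2.35114; scaling by 6/2.35114 = 2.55195 puts the formula on 6 O.
Si: 0.78575 × 2.55195 = 2.005 atoms per formula unit.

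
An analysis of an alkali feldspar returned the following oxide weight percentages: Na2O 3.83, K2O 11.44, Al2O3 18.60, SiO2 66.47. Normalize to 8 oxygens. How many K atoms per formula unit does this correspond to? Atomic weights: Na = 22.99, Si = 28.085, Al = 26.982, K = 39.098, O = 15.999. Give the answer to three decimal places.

Na2O (M=61.979): mol = 0.06180; Na = 0.12360, O = 0.06180.
K2O (M=94.195): mol = 0.12145; K = 0.24290, O = 0.12145.
Al2O3 (M=101.961): mol = 0.18242; Al = 0.36484, O = 0.54726.
SiO2 (M=60.083): mol = 1.10630; Si = 1.10630, O = 2.21260.
ΣO = 2.94311; factor = 8/ΣO = 2.71821.
K apfu = 0.24290 × 2.71821 = 0.660.

0.660 K apfu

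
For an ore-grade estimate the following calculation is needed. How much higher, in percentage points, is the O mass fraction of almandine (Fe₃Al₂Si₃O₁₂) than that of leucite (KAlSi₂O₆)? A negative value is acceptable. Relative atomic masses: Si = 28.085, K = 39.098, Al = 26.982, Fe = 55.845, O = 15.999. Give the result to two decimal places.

First mineral: 191.988 g O in 497.742 g formula = 38.57 wt% O.
Second mineral: 95.994 g O in 218.244 g formula = 43.98 wt% O.
38.57% − 43.98% gives a difference of -5.41 percentage points.

-5.41 percentage points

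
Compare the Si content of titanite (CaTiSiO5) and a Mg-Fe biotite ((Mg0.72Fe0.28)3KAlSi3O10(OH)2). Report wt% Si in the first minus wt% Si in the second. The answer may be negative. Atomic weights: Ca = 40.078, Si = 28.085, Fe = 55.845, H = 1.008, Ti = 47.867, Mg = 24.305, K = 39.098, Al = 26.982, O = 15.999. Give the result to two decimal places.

M(CaTiSiO5) = 196.025 g/mol, so wt% Si = 28.085/196.025 × 100 = 14.33%.
M((Mg0.72Fe0.28)3KAlSi3O10(OH)2) = 443.748 g/mol, so wt% Si = 84.255/443.748 × 100 = 18.99%.
14.33 − 18.99 = -4.66 pp.

-4.66 percentage points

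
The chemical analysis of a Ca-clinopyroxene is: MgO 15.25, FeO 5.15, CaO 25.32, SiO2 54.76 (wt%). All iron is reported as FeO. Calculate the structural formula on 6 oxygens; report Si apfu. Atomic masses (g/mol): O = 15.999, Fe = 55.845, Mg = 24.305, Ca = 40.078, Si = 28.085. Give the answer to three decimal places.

2.007 Si apfu

MgO (M=40.304): mol = 0.37837; Mg = 0.37837, O = 0.37837.
FeO (M=71.844): mol = 0.07168; Fe = 0.07168, O = 0.07168.
CaO (M=56.077): mol = 0.45152; Ca = 0.45152, O = 0.45152.
SiO2 (M=60.083): mol = 0.91141; Si = 0.91141, O = 1.82282.
ΣO = 2.72439; factor = 6/ΣO = 2.20233.
Si apfu = 0.91141 × 2.20233 = 2.007.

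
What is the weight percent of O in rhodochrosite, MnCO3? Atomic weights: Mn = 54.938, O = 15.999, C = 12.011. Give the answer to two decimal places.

Molar mass of MnCO3: 1*54.938 + 1*12.011 + 3*15.999 = 114.946 g/mol.
Mass of O per formula unit: 3 × 15.999 = 47.997 g.
Weight fraction O = 47.997 / 114.946 = 0.4176.

41.76 weight percent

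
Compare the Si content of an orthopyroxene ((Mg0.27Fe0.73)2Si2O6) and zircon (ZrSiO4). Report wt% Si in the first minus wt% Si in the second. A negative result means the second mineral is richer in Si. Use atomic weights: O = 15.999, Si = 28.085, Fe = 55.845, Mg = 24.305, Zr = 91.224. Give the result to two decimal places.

7.44 percentage points

Si in (Mg0.27Fe0.73)2Si2O6: molar mass 246.822 g/mol; 2×28.085 = 56.170 g → 22.76 wt%.
Si in ZrSiO4: molar mass 183.305 g/mol; 1×28.085 = 28.085 g → 15.32 wt%.
Difference = 22.76 − 15.32 = 7.44 percentage points.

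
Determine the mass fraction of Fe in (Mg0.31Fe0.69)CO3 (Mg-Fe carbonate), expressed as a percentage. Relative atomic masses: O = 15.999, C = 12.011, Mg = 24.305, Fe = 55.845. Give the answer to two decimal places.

M((Mg0.31Fe0.69)CO3) = 106.076 g/mol.
Fe contributes 0.69 × 55.845 = 38.533 g per mole.
38.533/106.076 = 0.3633 → 36.33%.

36.33 weight percent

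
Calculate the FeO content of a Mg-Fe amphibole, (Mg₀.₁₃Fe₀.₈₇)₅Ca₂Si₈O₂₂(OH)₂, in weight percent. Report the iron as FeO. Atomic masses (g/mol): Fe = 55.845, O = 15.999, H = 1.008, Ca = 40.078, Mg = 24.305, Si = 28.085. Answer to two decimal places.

Formula mass = 949.552 g/mol.
4.35 Fe → 4.3500 mol FeO per formula unit; M(FeO) = 71.844, so FeO mass = 312.521 g.
312.521/949.552 × 100 = 32.91 wt%.

32.91 wt%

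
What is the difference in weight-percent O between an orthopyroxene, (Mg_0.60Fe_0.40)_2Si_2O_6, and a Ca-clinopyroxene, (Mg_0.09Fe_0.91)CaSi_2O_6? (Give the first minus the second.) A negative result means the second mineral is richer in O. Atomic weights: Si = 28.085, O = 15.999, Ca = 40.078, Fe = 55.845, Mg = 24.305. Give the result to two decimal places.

3.33 percentage points

O in (Mg_0.60Fe_0.40)_2Si_2O_6: molar mass 226.006 g/mol; 6×15.999 = 95.994 g → 42.47 wt%.
O in (Mg_0.09Fe_0.91)CaSi_2O_6: molar mass 245.248 g/mol; 6×15.999 = 95.994 g → 39.14 wt%.
Difference = 42.47 − 39.14 = 3.33 percentage points.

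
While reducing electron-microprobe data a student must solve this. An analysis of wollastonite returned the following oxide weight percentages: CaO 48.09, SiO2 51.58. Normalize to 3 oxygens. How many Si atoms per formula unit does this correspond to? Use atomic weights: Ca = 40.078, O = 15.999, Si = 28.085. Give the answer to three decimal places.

48.09 wt% CaO ÷ 56.077 g/mol = 0.85757 mol, giving 0.85757 Ca and 0.85757 O.
51.58 wt% SiO2 ÷ 60.083 g/mol = 0.85848 mol, giving 0.85848 Si and 1.71696 O.
Oxygen sums to 2.57453; scaling by 3/2.57453 = 1.16526 puts the formula on 3 O.
Si: 0.85848 × 1.16526 = 1.000 atoms per formula unit.

1.000 Si apfu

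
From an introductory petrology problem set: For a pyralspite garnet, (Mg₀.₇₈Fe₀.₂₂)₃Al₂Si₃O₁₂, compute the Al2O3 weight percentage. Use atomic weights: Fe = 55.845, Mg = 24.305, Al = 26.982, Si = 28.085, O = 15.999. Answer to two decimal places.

Formula mass = 423.938 g/mol.
2 Al → 1.0000 mol Al2O3 per formula unit; M(Al2O3) = 101.961, so Al2O3 mass = 101.961 g.
101.961/423.938 × 100 = 24.05 wt%.

24.05 wt%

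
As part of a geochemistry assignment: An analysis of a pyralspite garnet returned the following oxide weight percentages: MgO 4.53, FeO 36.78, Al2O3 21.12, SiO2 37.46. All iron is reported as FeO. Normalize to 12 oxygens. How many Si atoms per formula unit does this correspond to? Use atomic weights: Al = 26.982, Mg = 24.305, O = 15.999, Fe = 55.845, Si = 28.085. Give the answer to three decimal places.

3.001 Si apfu

MgO: 4.53/40.304 = 0.11240 mol → 0.11240 mol Mg, 0.11240 mol O.
FeO: 36.78/71.844 = 0.51194 mol → 0.51194 mol Fe, 0.51194 mol O.
Al2O3: 21.12/101.961 = 0.20714 mol → 0.41428 mol Al, 0.62142 mol O.
SiO2: 37.46/60.083 = 0.62347 mol → 0.62347 mol Si, 1.24694 mol O.
Total oxygen = 2.49270 mol. Normalization factor = 12/2.49270 = 4.81406.
Si per 12 O = 0.62347 × 4.81406 = 3.001.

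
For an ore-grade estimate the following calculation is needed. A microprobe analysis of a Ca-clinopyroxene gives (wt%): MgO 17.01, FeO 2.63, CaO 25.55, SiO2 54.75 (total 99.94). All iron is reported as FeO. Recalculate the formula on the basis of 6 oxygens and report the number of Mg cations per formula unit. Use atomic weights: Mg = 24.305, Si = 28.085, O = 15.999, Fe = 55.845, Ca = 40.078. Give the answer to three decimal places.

MgO: 17.01/40.304 = 0.42204 mol → 0.42204 mol Mg, 0.42204 mol O.
FeO: 2.63/71.844 = 0.03661 mol → 0.03661 mol Fe, 0.03661 mol O.
CaO: 25.55/56.077 = 0.45562 mol → 0.45562 mol Ca, 0.45562 mol O.
SiO2: 54.75/60.083 = 0.91124 mol → 0.91124 mol Si, 1.82248 mol O.
Total oxygen = 2.73675 mol. Normalization factor = 6/2.73675 = 2.19238.
Mg per 6 O = 0.42204 × 2.19238 = 0.925.

0.925 Mg apfu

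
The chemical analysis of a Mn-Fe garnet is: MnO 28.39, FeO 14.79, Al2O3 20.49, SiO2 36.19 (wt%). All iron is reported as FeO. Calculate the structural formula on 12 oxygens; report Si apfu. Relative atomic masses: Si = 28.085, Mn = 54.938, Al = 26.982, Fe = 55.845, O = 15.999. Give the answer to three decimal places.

MnO: 28.39/70.937 = 0.40021 mol → 0.40021 mol Mn, 0.40021 mol O.
FeO: 14.79/71.844 = 0.20586 mol → 0.20586 mol Fe, 0.20586 mol O.
Al2O3: 20.49/101.961 = 0.20096 mol → 0.40192 mol Al, 0.60288 mol O.
SiO2: 36.19/60.083 = 0.60233 mol → 0.60233 mol Si, 1.20466 mol O.
Total oxygen = 2.41361 mol. Normalization factor = 12/2.41361 = 4.97181.
Si per 12 O = 0.60233 × 4.97181 = 2.995.

2.995 Si apfu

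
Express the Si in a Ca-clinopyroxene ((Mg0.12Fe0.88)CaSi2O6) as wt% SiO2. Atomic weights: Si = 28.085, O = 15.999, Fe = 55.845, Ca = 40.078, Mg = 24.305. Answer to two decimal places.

49.19 wt%

Molar mass of (Mg0.12Fe0.88)CaSi2O6 = 0.12*24.305 + 0.88*55.845 + 1*40.078 + 2*28.085 + 6*15.999 = 244.302 g/mol.
Each formula unit contains 2 Si, equivalent to 2/1 = 2.0000 mol SiO2.
M(SiO2) = 1×28.085 + 2×15.999 = 60.083 g/mol.
Mass of SiO2 per formula unit = 2.0000 × 60.083 = 120.166 g.
SiO2 wt% = 120.166 / 244.302 × 100 = 49.19%.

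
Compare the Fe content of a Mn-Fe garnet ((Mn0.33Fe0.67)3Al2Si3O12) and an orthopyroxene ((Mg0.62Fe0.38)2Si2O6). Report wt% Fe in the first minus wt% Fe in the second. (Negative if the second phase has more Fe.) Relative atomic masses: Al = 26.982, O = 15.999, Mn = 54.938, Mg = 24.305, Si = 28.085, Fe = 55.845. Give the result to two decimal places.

3.71 percentage points

M((Mn0.33Fe0.67)3Al2Si3O12) = 496.844 g/mol, so wt% Fe = 112.248/496.844 × 100 = 22.59%.
M((Mg0.62Fe0.38)2Si2O6) = 224.744 g/mol, so wt% Fe = 42.442/224.744 × 100 = 18.88%.
22.59 − 18.88 = 3.71 pp.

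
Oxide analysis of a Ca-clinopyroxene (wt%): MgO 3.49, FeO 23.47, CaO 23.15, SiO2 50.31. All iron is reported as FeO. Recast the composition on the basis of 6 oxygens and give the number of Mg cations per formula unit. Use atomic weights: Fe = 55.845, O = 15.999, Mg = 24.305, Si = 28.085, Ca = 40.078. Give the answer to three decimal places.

MgO (M=40.304): mol = 0.08659; Mg = 0.08659, O = 0.08659.
FeO (M=71.844): mol = 0.32668; Fe = 0.32668, O = 0.32668.
CaO (M=56.077): mol = 0.41283; Ca = 0.41283, O = 0.41283.
SiO2 (M=60.083): mol = 0.83734; Si = 0.83734, O = 1.67468.
ΣO = 2.50078; factor = 6/ΣO = 2.39925.
Mg apfu = 0.08659 × 2.39925 = 0.208.

0.208 Mg apfu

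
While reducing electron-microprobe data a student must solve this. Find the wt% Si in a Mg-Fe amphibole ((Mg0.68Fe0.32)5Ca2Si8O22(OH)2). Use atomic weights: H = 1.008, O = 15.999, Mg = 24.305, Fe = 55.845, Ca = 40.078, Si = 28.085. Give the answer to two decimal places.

Molar mass of (Mg0.68Fe0.32)5Ca2Si8O22(OH)2: 3.40×24.305 + 1.60×55.845 + 2×40.078 + 8×28.085 + 24×15.999 + 2×1.008 = 862.817 g/mol.
Mass of Si per formula unit: 8 × 28.085 = 224.680 g.
Weight fraction Si = 224.680 / 862.817 = 0.2604.

26.04 wt%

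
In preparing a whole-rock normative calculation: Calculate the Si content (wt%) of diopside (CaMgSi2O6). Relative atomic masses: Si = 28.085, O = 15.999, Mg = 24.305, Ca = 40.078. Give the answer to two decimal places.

M(CaMgSi2O6) = 216.547 g/mol.
Si contributes 2 × 28.085 = 56.170 g per mole.
56.170/216.547 = 0.2594 → 25.94%.

25.94 wt%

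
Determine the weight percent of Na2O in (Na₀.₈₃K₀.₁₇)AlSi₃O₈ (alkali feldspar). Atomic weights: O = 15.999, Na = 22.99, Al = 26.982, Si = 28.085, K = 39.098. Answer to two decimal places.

Molar mass of (Na₀.₈₃K₀.₁₇)AlSi₃O₈ = 0.83·22.99 + 0.17·39.098 + 1·26.982 + 3·28.085 + 8·15.999 = 264.957 g/mol.
Each formula unit contains 0.83 Na, equivalent to 0.83/2 = 0.4150 mol Na2O.
M(Na2O) = 2×22.99 + 1×15.999 = 61.979 g/mol.
Mass of Na2O per formula unit = 0.4150 × 61.979 = 25.721 g.
Na2O wt% = 25.721 / 264.957 × 100 = 9.71%.

9.71 wt%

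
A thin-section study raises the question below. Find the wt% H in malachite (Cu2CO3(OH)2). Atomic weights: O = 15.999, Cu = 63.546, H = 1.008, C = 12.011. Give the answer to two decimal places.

0.91 weight percent

Formula mass = 2×63.546 + 1×12.011 + 5×15.999 + 2×1.008 = 221.114 g/mol, of which 2.016 g is H.
So H makes up 2.016/221.114 = 0.0091 of the mass, i.e. 0.91%.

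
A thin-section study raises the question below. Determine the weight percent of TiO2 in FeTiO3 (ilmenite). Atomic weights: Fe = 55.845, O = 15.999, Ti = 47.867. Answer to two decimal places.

Formula mass = 151.709 g/mol.
1 Ti → 1.0000 mol TiO2 per formula unit; M(TiO2) = 79.865, so TiO2 mass = 79.865 g.
79.865/151.709 × 100 = 52.64 wt%.

52.64 wt%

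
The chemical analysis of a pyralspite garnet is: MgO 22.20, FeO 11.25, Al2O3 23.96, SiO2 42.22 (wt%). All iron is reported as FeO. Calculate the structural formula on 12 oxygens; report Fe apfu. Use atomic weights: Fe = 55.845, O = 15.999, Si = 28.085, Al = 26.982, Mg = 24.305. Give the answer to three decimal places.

MgO (M=40.304): mol = 0.55081; Mg = 0.55081, O = 0.55081.
FeO (M=71.844): mol = 0.15659; Fe = 0.15659, O = 0.15659.
Al2O3 (M=101.961): mol = 0.23499; Al = 0.46998, O = 0.70497.
SiO2 (M=60.083): mol = 0.70269; Si = 0.70269, O = 1.40538.
ΣO = 2.81775; factor = 12/ΣO = 4.25872.
Fe apfu = 0.15659 × 4.25872 = 0.667.

0.667 Fe apfu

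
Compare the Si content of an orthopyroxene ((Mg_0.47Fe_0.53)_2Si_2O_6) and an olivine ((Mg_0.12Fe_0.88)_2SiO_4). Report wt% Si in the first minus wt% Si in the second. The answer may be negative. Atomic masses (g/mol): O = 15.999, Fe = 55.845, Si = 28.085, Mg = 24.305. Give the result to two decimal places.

9.67 percentage points

First mineral: 56.170 g Si in 234.206 g formula = 23.98 wt% Si.
Second mineral: 28.085 g Si in 196.201 g formula = 14.31 wt% Si.
23.98% − 14.31% gives a difference of 9.67 percentage points.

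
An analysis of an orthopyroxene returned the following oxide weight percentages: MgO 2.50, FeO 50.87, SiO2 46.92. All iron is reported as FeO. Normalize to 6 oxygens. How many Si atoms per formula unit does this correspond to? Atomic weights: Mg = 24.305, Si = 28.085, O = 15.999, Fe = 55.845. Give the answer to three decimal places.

2.009 Si apfu

2.50 wt% MgO ÷ 40.304 g/mol = 0.06203 mol, giving 0.06203 Mg and 0.06203 O.
50.87 wt% FeO ÷ 71.844 g/mol = 0.70806 mol, giving 0.70806 Fe and 0.70806 O.
46.92 wt% SiO2 ÷ 60.083 g/mol = 0.78092 mol, giving 0.78092 Si and 1.56184 O.
Oxygen sums to 2.33193; scaling by 6/2.33193 = 2.57298 puts the formula on 6 O.
Si: 0.78092 × 2.57298 = 2.009 atoms per formula unit.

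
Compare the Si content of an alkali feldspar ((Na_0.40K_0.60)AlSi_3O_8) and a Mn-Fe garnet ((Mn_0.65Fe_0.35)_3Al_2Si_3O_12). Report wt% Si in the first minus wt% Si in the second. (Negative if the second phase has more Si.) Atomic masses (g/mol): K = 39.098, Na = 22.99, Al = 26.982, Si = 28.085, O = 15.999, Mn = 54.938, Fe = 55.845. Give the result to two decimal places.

14.00 percentage points

M((Na_0.40K_0.60)AlSi_3O_8) = 271.884 g/mol, so wt% Si = 84.255/271.884 × 100 = 30.99%.
M((Mn_0.65Fe_0.35)_3Al_2Si_3O_12) = 495.973 g/mol, so wt% Si = 84.255/495.973 × 100 = 16.99%.
30.99 − 16.99 = 14.00 pp.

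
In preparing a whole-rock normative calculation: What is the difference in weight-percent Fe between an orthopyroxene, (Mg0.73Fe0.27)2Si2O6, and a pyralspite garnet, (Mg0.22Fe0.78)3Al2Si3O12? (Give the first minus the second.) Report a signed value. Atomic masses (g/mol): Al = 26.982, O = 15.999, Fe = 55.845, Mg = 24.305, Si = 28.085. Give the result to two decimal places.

M((Mg0.73Fe0.27)2Si2O6) = 217.806 g/mol, so wt% Fe = 30.156/217.806 × 100 = 13.85%.
M((Mg0.22Fe0.78)3Al2Si3O12) = 476.926 g/mol, so wt% Fe = 130.677/476.926 × 100 = 27.40%.
13.85 − 27.40 = -13.55 pp.

-13.55 percentage points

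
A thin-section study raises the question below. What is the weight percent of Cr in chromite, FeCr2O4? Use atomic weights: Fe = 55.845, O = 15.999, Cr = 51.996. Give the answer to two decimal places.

Molar mass of FeCr2O4: 1×55.845 + 2×51.996 + 4×15.999 = 223.833 g/mol.
Mass of Cr per formula unit: 2 × 51.996 = 103.992 g.
Weight fraction Cr = 103.992 / 223.833 = 0.4646.

46.46 mass %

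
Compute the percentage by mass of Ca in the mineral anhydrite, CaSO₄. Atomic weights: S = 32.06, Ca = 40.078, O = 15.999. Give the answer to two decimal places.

Molar mass of CaSO₄: 1*40.078 + 1*32.06 + 4*15.999 = 136.134 g/mol.
Mass of Ca per formula unit: 1 × 40.078 = 40.078 g.
Weight fraction Ca = 40.078 / 136.134 = 0.2944.

29.44 mass %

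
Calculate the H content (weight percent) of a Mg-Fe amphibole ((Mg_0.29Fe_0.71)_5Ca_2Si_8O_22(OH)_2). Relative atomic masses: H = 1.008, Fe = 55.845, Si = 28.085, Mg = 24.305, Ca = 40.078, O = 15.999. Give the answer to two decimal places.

M((Mg_0.29Fe_0.71)_5Ca_2Si_8O_22(OH)_2) = 924.320 g/mol.
H contributes 2 × 1.008 = 2.016 g per mole.
2.016/924.320 = 0.0022 → 0.22%.

0.22 weight percent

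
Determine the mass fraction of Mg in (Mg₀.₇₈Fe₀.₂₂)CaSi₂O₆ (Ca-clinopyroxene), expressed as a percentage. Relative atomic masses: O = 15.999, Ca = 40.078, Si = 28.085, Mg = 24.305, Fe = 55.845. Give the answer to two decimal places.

8.48 mass %

Molar mass of (Mg₀.₇₈Fe₀.₂₂)CaSi₂O₆: 0.78·24.305 + 0.22·55.845 + 1·40.078 + 2·28.085 + 6·15.999 = 223.486 g/mol.
Mass of Mg per formula unit: 0.78 × 24.305 = 18.958 g.
Weight fraction Mg = 18.958 / 223.486 = 0.0848.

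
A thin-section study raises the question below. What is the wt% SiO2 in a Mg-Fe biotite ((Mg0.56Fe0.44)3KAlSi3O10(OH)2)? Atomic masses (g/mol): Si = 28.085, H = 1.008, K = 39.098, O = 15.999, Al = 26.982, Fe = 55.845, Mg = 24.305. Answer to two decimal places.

39.28 wt%

Molar mass of (Mg0.56Fe0.44)3KAlSi3O10(OH)2 = 1.68×24.305 + 1.32×55.845 + 1×39.098 + 1×26.982 + 3×28.085 + 12×15.999 + 2×1.008 = 458.887 g/mol.
Each formula unit contains 3 Si, equivalent to 3/1 = 3.0000 mol SiO2.
M(SiO2) = 1×28.085 + 2×15.999 = 60.083 g/mol.
Mass of SiO2 per formula unit = 3.0000 × 60.083 = 180.249 g.
SiO2 wt% = 180.249 / 458.887 × 100 = 39.28%.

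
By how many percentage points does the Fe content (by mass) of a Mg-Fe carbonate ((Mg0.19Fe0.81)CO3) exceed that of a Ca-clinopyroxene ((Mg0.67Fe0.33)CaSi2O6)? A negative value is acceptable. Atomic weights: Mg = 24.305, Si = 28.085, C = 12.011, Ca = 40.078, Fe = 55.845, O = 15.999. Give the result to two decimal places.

First mineral: 45.234 g Fe in 109.860 g formula = 41.17 wt% Fe.
Second mineral: 18.429 g Fe in 226.955 g formula = 8.12 wt% Fe.
41.17% − 8.12% gives a difference of 33.05 percentage points.

33.05 percentage points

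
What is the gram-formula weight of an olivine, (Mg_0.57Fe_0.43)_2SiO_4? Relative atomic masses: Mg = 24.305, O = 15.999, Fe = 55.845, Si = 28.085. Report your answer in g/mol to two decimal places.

Mg: 1.14 × 24.305 = 27.7077
Fe: 0.86 × 55.845 = 48.0267
Si: 1 × 28.085 = 28.0850
O: 4 × 15.999 = 63.9960
Summing the contributions gives the formula mass.

167.82 g/mol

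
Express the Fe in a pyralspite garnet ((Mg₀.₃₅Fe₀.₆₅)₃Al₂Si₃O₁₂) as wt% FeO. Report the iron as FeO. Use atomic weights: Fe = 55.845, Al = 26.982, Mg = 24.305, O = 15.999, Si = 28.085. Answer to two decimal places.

30.15 wt%

Molar mass of (Mg₀.₃₅Fe₀.₆₅)₃Al₂Si₃O₁₂ = 1.05×24.305 + 1.95×55.845 + 2×26.982 + 3×28.085 + 12×15.999 = 464.625 g/mol.
Each formula unit contains 1.95 Fe, equivalent to 1.95/1 = 1.9500 mol FeO.
M(FeO) = 1×55.845 + 1×15.999 = 71.844 g/mol.
Mass of FeO per formula unit = 1.9500 × 71.844 = 140.096 g.
FeO wt% = 140.096 / 464.625 × 100 = 30.15%.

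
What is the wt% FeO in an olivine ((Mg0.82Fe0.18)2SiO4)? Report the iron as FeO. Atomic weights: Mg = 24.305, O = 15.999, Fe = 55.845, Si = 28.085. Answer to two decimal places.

M((Mg0.82Fe0.18)2SiO4) = 152.045 g/mol; M(FeO) = 71.844 g/mol.
Moles FeO per formula unit = 0.36 Fe ÷ 1 = 0.3600.
FeO fraction = (0.3600 × 71.844) / 152.045 = 25.864/152.045 = 0.1701.

17.01 wt%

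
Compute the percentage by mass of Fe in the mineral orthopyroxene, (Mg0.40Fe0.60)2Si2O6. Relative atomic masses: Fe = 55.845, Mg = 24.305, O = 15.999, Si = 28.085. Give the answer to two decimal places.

Formula mass = 0.80×24.305 + 1.20×55.845 + 2×28.085 + 6×15.999 = 238.622 g/mol, of which 67.014 g is Fe.
So Fe makes up 67.014/238.622 = 0.2808 of the mass, i.e. 28.08%.

28.08 weight percent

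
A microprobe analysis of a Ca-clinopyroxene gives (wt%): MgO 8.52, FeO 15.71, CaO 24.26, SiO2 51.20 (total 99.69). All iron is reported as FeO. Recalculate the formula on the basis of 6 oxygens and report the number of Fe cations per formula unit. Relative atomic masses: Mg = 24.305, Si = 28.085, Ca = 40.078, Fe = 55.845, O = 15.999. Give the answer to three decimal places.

8.52 wt% MgO ÷ 40.304 g/mol = 0.21139 mol, giving 0.21139 Mg and 0.21139 O.
15.71 wt% FeO ÷ 71.844 g/mol = 0.21867 mol, giving 0.21867 Fe and 0.21867 O.
24.26 wt% CaO ÷ 56.077 g/mol = 0.43262 mol, giving 0.43262 Ca and 0.43262 O.
51.20 wt% SiO2 ÷ 60.083 g/mol = 0.85215 mol, giving 0.85215 Si and 1.70430 O.
Oxygen sums to 2.56698; scaling by 6/2.56698 = 2.33738 puts the formula on 6 O.
Fe: 0.21867 × 2.33738 = 0.511 atoms per formula unit.

0.511 Fe apfu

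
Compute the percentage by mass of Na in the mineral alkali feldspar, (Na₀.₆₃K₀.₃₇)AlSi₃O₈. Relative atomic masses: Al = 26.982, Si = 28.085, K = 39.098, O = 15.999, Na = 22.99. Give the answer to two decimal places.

Formula mass = 0.63·22.99 + 0.37·39.098 + 1·26.982 + 3·28.085 + 8·15.999 = 268.179 g/mol, of which 14.484 g is Na.
So Na makes up 14.484/268.179 = 0.0540 of the mass, i.e. 5.40%.

5.40 mass %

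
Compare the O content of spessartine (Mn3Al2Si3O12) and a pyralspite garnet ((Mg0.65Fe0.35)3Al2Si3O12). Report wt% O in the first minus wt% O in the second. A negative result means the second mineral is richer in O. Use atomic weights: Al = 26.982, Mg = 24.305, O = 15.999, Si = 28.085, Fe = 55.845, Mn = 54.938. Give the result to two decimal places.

O in Mn3Al2Si3O12: molar mass 495.021 g/mol; 12×15.999 = 191.988 g → 38.78 wt%.
O in (Mg0.65Fe0.35)3Al2Si3O12: molar mass 436.239 g/mol; 12×15.999 = 191.988 g → 44.01 wt%.
Difference = 38.78 − 44.01 = -5.23 percentage points.

-5.23 percentage points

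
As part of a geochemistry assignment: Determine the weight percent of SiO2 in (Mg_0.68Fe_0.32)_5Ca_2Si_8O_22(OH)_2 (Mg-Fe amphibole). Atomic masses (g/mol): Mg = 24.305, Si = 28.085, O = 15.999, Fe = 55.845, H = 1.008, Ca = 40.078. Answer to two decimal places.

55.71 wt%

Molar mass of (Mg_0.68Fe_0.32)_5Ca_2Si_8O_22(OH)_2 = 3.40·24.305 + 1.60·55.845 + 2·40.078 + 8·28.085 + 24·15.999 + 2·1.008 = 862.817 g/mol.
Each formula unit contains 8 Si, equivalent to 8/1 = 8.0000 mol SiO2.
M(SiO2) = 1×28.085 + 2×15.999 = 60.083 g/mol.
Mass of SiO2 per formula unit = 8.0000 × 60.083 = 480.664 g.
SiO2 wt% = 480.664 / 862.817 × 100 = 55.71%.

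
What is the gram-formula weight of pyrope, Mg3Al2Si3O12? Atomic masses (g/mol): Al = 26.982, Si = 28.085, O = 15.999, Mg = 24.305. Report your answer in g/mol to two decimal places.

M = 3(24.305) + 2(26.982) + 3(28.085) + 12(15.999)

403.12 g/mol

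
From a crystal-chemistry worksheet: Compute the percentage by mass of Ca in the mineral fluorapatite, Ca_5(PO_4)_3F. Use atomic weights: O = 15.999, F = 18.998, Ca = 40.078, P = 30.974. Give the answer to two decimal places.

39.74 mass %

Formula mass = 5×40.078 + 3×30.974 + 12×15.999 + 1×18.998 = 504.298 g/mol, of which 200.390 g is Ca.
So Ca makes up 200.390/504.298 = 0.3974 of the mass, i.e. 39.74%.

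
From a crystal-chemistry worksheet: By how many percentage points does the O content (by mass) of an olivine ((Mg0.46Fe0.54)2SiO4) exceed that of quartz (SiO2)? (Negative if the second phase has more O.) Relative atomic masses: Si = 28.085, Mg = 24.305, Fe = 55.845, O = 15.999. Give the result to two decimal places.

-16.64 percentage points

M((Mg0.46Fe0.54)2SiO4) = 174.754 g/mol, so wt% O = 63.996/174.754 × 100 = 36.62%.
M(SiO2) = 60.083 g/mol, so wt% O = 31.998/60.083 × 100 = 53.26%.
36.62 − 53.26 = -16.64 pp.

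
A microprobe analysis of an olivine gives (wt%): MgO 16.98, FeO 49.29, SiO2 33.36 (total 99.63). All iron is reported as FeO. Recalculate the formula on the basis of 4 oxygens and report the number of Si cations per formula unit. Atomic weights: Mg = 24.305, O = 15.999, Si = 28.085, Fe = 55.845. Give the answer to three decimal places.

MgO: 16.98/40.304 = 0.42130 mol → 0.42130 mol Mg, 0.42130 mol O.
FeO: 49.29/71.844 = 0.68607 mol → 0.68607 mol Fe, 0.68607 mol O.
SiO2: 33.36/60.083 = 0.55523 mol → 0.55523 mol Si, 1.11046 mol O.
Total oxygen = 2.21783 mol. Normalization factor = 4/2.21783 = 1.80356.
Si per 4 O = 0.55523 × 1.80356 = 1.001.

1.001 Si apfu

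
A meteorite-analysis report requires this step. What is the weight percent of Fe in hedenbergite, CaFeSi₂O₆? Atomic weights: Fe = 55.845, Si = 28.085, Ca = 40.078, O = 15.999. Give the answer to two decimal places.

22.51 weight percent

Formula mass = 1*40.078 + 1*55.845 + 2*28.085 + 6*15.999 = 248.087 g/mol, of which 55.845 g is Fe.
So Fe makes up 55.845/248.087 = 0.2251 of the mass, i.e. 22.51%.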